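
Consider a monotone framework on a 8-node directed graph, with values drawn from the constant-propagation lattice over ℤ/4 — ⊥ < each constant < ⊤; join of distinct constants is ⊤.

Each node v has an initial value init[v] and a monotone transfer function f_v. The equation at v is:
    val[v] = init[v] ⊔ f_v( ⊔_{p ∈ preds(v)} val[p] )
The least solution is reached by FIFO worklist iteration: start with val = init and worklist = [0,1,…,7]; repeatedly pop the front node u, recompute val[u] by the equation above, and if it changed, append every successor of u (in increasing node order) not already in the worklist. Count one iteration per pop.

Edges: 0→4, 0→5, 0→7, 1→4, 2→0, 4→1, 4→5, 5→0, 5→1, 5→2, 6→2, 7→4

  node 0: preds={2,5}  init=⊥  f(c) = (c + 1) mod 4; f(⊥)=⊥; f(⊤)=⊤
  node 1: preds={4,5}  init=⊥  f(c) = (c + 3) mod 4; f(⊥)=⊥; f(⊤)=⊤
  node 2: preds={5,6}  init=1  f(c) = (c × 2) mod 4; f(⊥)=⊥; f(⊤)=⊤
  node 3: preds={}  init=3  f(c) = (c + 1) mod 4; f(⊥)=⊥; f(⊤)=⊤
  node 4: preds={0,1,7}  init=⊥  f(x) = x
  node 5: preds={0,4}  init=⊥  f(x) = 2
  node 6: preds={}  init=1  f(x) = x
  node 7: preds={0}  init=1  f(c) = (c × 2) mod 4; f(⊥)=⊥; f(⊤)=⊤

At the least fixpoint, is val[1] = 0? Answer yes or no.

no

Worklist (14 pops):
  #1 pop 0: in=1 → 2 (was ⊥); enqueue []
  #2 pop 1: in=⊥ → ⊥ (no change)
  #3 pop 2: in=1 → ⊤ (was 1); enqueue [0]
  #4 pop 3: in=⊥ → 3 (no change)
  #5 pop 4: in=⊤ → ⊤ (was ⊥); enqueue [1]
  #6 pop 5: in=⊤ → 2 (was ⊥); enqueue [2]
  #7 pop 6: in=⊥ → 1 (no change)
  #8 pop 7: in=2 → ⊤ (was 1); enqueue [4]
  #9 pop 0: in=⊤ → ⊤ (was 2); enqueue [5,7]
  #10 pop 1: in=⊤ → ⊤ (was ⊥); enqueue []
  #11 pop 2: in=⊤ → ⊤ (no change)
  #12 pop 4: in=⊤ → ⊤ (no change)
  #13 pop 5: in=⊤ → 2 (no change)
  #14 pop 7: in=⊤ → ⊤ (no change)

Fixpoint:
  val[0] = ⊤
  val[1] = ⊤
  val[2] = ⊤
  val[3] = 3
  val[4] = ⊤
  val[5] = 2
  val[6] = 1
  val[7] = ⊤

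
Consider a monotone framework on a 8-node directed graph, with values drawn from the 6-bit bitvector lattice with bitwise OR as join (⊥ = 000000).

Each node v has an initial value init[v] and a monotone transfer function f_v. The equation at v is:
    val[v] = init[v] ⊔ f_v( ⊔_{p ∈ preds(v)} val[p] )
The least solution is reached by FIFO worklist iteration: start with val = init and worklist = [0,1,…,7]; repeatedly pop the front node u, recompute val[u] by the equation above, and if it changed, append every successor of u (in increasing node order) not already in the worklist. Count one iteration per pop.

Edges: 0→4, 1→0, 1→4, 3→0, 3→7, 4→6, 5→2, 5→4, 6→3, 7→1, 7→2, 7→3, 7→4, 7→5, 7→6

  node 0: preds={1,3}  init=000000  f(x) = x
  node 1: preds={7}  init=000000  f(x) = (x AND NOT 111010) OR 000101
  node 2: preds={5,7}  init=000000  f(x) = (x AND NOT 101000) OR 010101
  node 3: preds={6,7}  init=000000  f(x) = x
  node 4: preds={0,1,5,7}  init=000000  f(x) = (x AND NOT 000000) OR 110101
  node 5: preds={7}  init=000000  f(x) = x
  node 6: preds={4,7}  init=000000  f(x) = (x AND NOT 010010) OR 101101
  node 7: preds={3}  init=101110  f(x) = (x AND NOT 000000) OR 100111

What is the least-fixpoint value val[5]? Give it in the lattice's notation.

101111

Iteration log — 19 steps:
  step 1. node 0  ⊔preds=000000  new=000000  stable
  step 2. node 1  ⊔preds=101110  new=000101  old=000000  +wl: 0
  step 3. node 2  ⊔preds=101110  new=010111  old=000000  +wl: 
  step 4. node 3  ⊔preds=101110  new=101110  old=000000  +wl: 
  step 5. node 4  ⊔preds=101111  new=111111  old=000000  +wl: 
  step 6. node 5  ⊔preds=101110  new=101110  old=000000  +wl: 2,4
  step 7. node 6  ⊔preds=111111  new=101101  old=000000  +wl: 3
  step 8. node 7  ⊔preds=101110  new=101111  old=101110  +wl: 1,5,6
  step 9. node 0  ⊔preds=101111  new=101111  old=000000  +wl: 
  step 10. node 2  ⊔preds=101111  new=010111  stable
  step 11. node 4  ⊔preds=101111  new=111111  stable
  step 12. node 3  ⊔preds=101111  new=101111  old=101110  +wl: 0,7
  step 13. node 1  ⊔preds=101111  new=000101  stable
  step 14. node 5  ⊔preds=101111  new=101111  old=101110  +wl: 2,4
  step 15. node 6  ⊔preds=111111  new=101101  stable
  step 16. node 0  ⊔preds=101111  new=101111  stable
  step 17. node 7  ⊔preds=101111  new=101111  stable
  step 18. node 2  ⊔preds=101111  new=010111  stable
  step 19. node 4  ⊔preds=101111  new=111111  stable

Least fixpoint reached:
  node 0: 101111
  node 1: 000101
  node 2: 010111
  node 3: 101111
  node 4: 111111
  node 5: 101111
  node 6: 101101
  node 7: 101111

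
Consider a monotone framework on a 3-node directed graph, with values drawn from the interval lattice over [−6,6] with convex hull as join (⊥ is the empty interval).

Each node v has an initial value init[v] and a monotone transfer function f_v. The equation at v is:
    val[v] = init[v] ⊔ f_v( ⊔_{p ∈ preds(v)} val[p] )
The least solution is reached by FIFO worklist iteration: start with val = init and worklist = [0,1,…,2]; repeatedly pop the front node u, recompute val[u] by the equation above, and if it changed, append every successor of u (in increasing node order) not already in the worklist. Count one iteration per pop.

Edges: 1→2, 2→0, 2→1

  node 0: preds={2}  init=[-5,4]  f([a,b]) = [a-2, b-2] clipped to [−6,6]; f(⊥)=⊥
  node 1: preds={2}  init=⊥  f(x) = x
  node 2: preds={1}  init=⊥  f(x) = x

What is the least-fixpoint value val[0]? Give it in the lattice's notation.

[-5,4]

Iteration log — 3 steps:
  step 1. node 0  ⊔preds=⊥  new=[-5,4]  stable
  step 2. node 1  ⊔preds=⊥  new=⊥  stable
  step 3. node 2  ⊔preds=⊥  new=⊥  stable

Least fixpoint reached:
  node 0: [-5,4]
  node 1: ⊥
  node 2: ⊥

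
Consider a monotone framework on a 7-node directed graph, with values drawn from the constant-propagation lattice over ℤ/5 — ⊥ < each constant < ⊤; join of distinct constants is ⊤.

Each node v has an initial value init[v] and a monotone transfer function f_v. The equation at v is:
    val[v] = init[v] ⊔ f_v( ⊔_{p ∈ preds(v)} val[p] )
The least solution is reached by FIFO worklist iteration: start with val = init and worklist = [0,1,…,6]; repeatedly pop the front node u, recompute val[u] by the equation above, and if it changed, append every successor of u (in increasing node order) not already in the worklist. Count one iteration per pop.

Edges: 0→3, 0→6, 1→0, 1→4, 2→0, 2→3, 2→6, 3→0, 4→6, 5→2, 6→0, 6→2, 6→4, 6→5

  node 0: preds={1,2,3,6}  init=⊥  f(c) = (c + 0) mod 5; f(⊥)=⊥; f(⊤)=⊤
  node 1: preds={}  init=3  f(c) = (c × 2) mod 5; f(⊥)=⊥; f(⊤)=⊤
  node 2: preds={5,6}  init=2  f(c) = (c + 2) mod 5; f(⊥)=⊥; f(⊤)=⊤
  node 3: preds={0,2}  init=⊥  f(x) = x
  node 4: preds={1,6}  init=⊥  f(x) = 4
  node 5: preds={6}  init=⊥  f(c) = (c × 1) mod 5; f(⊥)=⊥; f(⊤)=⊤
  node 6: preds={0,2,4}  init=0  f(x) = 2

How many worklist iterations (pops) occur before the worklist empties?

15

Iteration log — 15 steps:
  step 1. node 0  ⊔preds=⊤  new=⊤  old=⊥  +wl: 
  step 2. node 1  ⊔preds=⊥  new=3  stable
  step 3. node 2  ⊔preds=0  new=2  stable
  step 4. node 3  ⊔preds=⊤  new=⊤  old=⊥  +wl: 0
  step 5. node 4  ⊔preds=⊤  new=4  old=⊥  +wl: 
  step 6. node 5  ⊔preds=0  new=0  old=⊥  +wl: 2
  step 7. node 6  ⊔preds=⊤  new=⊤  old=0  +wl: 4,5
  step 8. node 0  ⊔preds=⊤  new=⊤  stable
  step 9. node 2  ⊔preds=⊤  new=⊤  old=2  +wl: 0,3,6
  step 10. node 4  ⊔preds=⊤  new=4  stable
  step 11. node 5  ⊔preds=⊤  new=⊤  old=0  +wl: 2
  step 12. node 0  ⊔preds=⊤  new=⊤  stable
  step 13. node 3  ⊔preds=⊤  new=⊤  stable
  step 14. node 6  ⊔preds=⊤  new=⊤  stable
  step 15. node 2  ⊔preds=⊤  new=⊤  stable

Least fixpoint reached:
  node 0: ⊤
  node 1: 3
  node 2: ⊤
  node 3: ⊤
  node 4: 4
  node 5: ⊤
  node 6: ⊤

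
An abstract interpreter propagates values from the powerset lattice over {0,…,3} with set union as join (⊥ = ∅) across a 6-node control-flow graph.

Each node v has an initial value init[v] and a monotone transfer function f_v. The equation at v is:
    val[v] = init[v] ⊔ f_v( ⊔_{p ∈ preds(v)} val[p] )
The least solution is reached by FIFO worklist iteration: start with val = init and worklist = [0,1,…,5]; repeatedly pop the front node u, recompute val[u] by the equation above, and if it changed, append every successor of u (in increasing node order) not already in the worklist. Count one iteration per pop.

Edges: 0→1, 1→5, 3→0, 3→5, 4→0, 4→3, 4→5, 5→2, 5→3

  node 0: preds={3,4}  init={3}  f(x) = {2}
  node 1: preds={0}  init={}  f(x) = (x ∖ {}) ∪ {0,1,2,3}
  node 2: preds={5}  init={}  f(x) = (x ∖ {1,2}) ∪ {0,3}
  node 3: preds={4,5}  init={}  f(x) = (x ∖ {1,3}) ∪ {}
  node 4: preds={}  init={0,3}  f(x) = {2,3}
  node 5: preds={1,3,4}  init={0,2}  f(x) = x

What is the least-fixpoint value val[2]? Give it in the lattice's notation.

{0,3}

Worklist (9 pops):
  #1 pop 0: in={0,3} → {2,3} (was {3}); enqueue []
  #2 pop 1: in={2,3} → {0,1,2,3} (was {}); enqueue []
  #3 pop 2: in={0,2} → {0,3} (was {}); enqueue []
  #4 pop 3: in={0,2,3} → {0,2} (was {}); enqueue [0]
  #5 pop 4: in={} → {0,2,3} (was {0,3}); enqueue [3]
  #6 pop 5: in={0,1,2,3} → {0,1,2,3} (was {0,2}); enqueue [2]
  #7 pop 0: in={0,2,3} → {2,3} (no change)
  #8 pop 3: in={0,1,2,3} → {0,2} (no change)
  #9 pop 2: in={0,1,2,3} → {0,3} (no change)

Fixpoint:
  val[0] = {2,3}
  val[1] = {0,1,2,3}
  val[2] = {0,3}
  val[3] = {0,2}
  val[4] = {0,2,3}
  val[5] = {0,1,2,3}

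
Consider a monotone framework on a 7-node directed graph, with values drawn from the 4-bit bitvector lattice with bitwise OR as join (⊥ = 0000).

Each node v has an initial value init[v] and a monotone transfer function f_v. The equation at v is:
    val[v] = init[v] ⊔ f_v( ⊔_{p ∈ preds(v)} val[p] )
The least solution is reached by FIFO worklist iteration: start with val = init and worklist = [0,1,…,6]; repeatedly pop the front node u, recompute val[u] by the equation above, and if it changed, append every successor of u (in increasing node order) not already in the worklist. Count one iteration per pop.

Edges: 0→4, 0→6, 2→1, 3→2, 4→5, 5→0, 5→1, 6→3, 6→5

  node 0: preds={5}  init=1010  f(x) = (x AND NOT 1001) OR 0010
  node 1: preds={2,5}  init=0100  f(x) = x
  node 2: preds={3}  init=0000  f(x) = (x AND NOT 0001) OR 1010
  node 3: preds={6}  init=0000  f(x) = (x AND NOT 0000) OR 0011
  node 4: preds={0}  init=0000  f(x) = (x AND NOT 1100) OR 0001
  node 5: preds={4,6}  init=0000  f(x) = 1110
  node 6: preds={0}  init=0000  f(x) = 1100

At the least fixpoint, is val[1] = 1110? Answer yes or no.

yes

Worklist (16 pops):
  #1 pop 0: in=0000 → 1010 (no change)
  #2 pop 1: in=0000 → 0100 (no change)
  #3 pop 2: in=0000 → 1010 (was 0000); enqueue [1]
  #4 pop 3: in=0000 → 0011 (was 0000); enqueue [2]
  #5 pop 4: in=1010 → 0011 (was 0000); enqueue []
  #6 pop 5: in=0011 → 1110 (was 0000); enqueue [0]
  #7 pop 6: in=1010 → 1100 (was 0000); enqueue [3,5]
  #8 pop 1: in=1110 → 1110 (was 0100); enqueue []
  #9 pop 2: in=0011 → 1010 (no change)
  #10 pop 0: in=1110 → 1110 (was 1010); enqueue [4,6]
  #11 pop 3: in=1100 → 1111 (was 0011); enqueue [2]
  #12 pop 5: in=1111 → 1110 (no change)
  #13 pop 4: in=1110 → 0011 (no change)
  #14 pop 6: in=1110 → 1100 (no change)
  #15 pop 2: in=1111 → 1110 (was 1010); enqueue [1]
  #16 pop 1: in=1110 → 1110 (no change)

Fixpoint:
  val[0] = 1110
  val[1] = 1110
  val[2] = 1110
  val[3] = 1111
  val[4] = 0011
  val[5] = 1110
  val[6] = 1100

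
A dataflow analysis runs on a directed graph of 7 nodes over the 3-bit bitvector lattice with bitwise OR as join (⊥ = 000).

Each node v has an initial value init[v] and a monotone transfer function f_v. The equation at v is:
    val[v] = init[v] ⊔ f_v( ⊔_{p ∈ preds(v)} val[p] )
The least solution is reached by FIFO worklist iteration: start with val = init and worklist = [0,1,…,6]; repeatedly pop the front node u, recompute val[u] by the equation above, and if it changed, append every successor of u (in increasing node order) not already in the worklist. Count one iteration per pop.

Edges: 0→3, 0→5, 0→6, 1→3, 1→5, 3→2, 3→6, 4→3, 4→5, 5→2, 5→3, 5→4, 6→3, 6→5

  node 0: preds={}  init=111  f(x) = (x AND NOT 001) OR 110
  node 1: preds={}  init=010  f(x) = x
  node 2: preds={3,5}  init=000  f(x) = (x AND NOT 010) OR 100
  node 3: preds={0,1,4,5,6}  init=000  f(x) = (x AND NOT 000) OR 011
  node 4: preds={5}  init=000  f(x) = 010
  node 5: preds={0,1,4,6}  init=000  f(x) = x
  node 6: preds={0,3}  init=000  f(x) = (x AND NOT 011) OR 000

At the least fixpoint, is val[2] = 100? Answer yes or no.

no

Worklist (11 pops):
  #1 pop 0: in=000 → 111 (no change)
  #2 pop 1: in=000 → 010 (no change)
  #3 pop 2: in=000 → 100 (was 000); enqueue []
  #4 pop 3: in=111 → 111 (was 000); enqueue [2]
  #5 pop 4: in=000 → 010 (was 000); enqueue [3]
  #6 pop 5: in=111 → 111 (was 000); enqueue [4]
  #7 pop 6: in=111 → 100 (was 000); enqueue [5]
  #8 pop 2: in=111 → 101 (was 100); enqueue []
  #9 pop 3: in=111 → 111 (no change)
  #10 pop 4: in=111 → 010 (no change)
  #11 pop 5: in=111 → 111 (no change)

Fixpoint:
  val[0] = 111
  val[1] = 010
  val[2] = 101
  val[3] = 111
  val[4] = 010
  val[5] = 111
  val[6] = 100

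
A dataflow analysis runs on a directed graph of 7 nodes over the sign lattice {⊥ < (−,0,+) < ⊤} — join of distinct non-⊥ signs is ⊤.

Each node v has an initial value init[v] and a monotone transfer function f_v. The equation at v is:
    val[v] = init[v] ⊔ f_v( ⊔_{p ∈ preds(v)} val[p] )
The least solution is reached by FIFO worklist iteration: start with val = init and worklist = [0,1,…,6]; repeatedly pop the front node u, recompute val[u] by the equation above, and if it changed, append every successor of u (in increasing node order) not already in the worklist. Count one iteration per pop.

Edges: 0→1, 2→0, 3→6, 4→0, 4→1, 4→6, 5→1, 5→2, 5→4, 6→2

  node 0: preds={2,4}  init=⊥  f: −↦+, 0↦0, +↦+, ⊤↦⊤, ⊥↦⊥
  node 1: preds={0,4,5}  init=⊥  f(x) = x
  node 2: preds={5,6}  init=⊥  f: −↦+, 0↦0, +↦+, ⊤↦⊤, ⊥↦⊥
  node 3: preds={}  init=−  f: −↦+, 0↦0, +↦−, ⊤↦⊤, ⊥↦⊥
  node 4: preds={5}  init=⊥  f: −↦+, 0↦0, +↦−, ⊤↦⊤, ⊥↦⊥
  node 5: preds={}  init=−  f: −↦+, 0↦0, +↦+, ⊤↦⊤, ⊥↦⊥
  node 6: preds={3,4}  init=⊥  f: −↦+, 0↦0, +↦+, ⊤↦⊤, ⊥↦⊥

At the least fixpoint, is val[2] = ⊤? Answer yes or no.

yes

Iteration log — 12 steps:
  step 1. node 0  ⊔preds=⊥  new=⊥  stable
  step 2. node 1  ⊔preds=−  new=−  old=⊥  +wl: 
  step 3. node 2  ⊔preds=−  new=+  old=⊥  +wl: 0
  step 4. node 3  ⊔preds=⊥  new=−  stable
  step 5. node 4  ⊔preds=−  new=+  old=⊥  +wl: 1
  step 6. node 5  ⊔preds=⊥  new=−  stable
  step 7. node 6  ⊔preds=⊤  new=⊤  old=⊥  +wl: 2
  step 8. node 0  ⊔preds=+  new=+  old=⊥  +wl: 
  step 9. node 1  ⊔preds=⊤  new=⊤  old=−  +wl: 
  step 10. node 2  ⊔preds=⊤  new=⊤  old=+  +wl: 0
  step 11. node 0  ⊔preds=⊤  new=⊤  old=+  +wl: 1
  step 12. node 1  ⊔preds=⊤  new=⊤  stable

Least fixpoint reached:
  node 0: ⊤
  node 1: ⊤
  node 2: ⊤
  node 3: −
  node 4: +
  node 5: −
  node 6: ⊤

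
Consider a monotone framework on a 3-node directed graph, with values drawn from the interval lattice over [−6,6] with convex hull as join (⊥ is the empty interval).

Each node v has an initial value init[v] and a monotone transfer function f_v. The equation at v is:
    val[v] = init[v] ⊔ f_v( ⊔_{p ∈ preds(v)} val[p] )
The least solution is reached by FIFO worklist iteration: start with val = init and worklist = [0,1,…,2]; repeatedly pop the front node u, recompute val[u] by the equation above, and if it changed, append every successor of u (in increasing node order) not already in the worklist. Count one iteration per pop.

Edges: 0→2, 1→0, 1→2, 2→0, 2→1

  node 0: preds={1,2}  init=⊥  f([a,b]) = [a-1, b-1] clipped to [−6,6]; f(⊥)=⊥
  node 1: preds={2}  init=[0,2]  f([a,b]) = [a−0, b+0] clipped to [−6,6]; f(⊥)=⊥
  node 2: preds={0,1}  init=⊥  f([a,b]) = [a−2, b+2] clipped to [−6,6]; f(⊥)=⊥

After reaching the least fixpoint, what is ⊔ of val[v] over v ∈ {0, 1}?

Iteration log — 10 steps:
  step 1. node 0  ⊔preds=[0,2]  new=[-1,1]  old=⊥  +wl: 
  step 2. node 1  ⊔preds=⊥  new=[0,2]  stable
  step 3. node 2  ⊔preds=[-1,2]  new=[-3,4]  old=⊥  +wl: 0,1
  step 4. node 0  ⊔preds=[-3,4]  new=[-4,3]  old=[-1,1]  +wl: 2
  step 5. node 1  ⊔preds=[-3,4]  new=[-3,4]  old=[0,2]  +wl: 0
  step 6. node 2  ⊔preds=[-4,4]  new=[-6,6]  old=[-3,4]  +wl: 1
  step 7. node 0  ⊔preds=[-6,6]  new=[-6,5]  old=[-4,3]  +wl: 2
  step 8. node 1  ⊔preds=[-6,6]  new=[-6,6]  old=[-3,4]  +wl: 0
  step 9. node 2  ⊔preds=[-6,6]  new=[-6,6]  stable
  step 10. node 0  ⊔preds=[-6,6]  new=[-6,5]  stable

Least fixpoint reached:
  node 0: [-6,5]
  node 1: [-6,6]
  node 2: [-6,6]

[-6,6]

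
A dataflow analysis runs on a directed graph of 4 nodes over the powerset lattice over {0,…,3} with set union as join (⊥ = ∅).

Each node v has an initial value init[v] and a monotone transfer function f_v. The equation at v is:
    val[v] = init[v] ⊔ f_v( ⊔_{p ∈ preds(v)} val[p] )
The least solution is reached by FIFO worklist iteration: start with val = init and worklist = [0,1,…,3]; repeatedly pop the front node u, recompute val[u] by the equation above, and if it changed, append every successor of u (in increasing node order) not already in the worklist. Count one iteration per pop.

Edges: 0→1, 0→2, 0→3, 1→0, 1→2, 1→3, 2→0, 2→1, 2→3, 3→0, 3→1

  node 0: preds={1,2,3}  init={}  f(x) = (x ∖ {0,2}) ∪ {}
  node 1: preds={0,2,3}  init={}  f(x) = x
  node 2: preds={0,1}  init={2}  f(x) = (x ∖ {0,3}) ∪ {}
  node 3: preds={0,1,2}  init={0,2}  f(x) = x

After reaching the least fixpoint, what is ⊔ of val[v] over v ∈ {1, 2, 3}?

{0,2}

Worklist (5 pops):
  #1 pop 0: in={0,2} → {} (no change)
  #2 pop 1: in={0,2} → {0,2} (was {}); enqueue [0]
  #3 pop 2: in={0,2} → {2} (no change)
  #4 pop 3: in={0,2} → {0,2} (no change)
  #5 pop 0: in={0,2} → {} (no change)

Fixpoint:
  val[0] = {}
  val[1] = {0,2}
  val[2] = {2}
  val[3] = {0,2}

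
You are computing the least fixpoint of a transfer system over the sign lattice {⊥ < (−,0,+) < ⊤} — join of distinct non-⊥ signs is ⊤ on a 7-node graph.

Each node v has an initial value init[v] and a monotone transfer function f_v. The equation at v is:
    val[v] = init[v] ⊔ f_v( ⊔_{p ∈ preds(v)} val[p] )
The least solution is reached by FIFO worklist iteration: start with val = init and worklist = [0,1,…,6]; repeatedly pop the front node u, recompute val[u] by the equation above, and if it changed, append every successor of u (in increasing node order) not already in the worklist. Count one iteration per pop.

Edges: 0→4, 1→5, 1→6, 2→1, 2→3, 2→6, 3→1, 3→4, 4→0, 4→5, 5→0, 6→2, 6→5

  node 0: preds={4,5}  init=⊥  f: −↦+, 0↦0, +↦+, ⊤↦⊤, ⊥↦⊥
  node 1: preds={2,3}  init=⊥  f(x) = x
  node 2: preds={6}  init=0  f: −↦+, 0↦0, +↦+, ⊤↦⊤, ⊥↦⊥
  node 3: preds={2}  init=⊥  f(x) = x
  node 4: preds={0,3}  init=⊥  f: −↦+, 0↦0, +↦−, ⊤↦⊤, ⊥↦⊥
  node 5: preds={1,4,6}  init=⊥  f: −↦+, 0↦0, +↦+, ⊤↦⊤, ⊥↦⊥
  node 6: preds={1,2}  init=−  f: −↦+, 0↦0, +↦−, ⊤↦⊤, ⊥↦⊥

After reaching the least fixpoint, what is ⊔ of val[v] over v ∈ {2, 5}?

⊤

Worklist (13 pops):
  #1 pop 0: in=⊥ → ⊥ (no change)
  #2 pop 1: in=0 → 0 (was ⊥); enqueue []
  #3 pop 2: in=− → ⊤ (was 0); enqueue [1]
  #4 pop 3: in=⊤ → ⊤ (was ⊥); enqueue []
  #5 pop 4: in=⊤ → ⊤ (was ⊥); enqueue [0]
  #6 pop 5: in=⊤ → ⊤ (was ⊥); enqueue []
  #7 pop 6: in=⊤ → ⊤ (was −); enqueue [2,5]
  #8 pop 1: in=⊤ → ⊤ (was 0); enqueue [6]
  #9 pop 0: in=⊤ → ⊤ (was ⊥); enqueue [4]
  #10 pop 2: in=⊤ → ⊤ (no change)
  #11 pop 5: in=⊤ → ⊤ (no change)
  #12 pop 6: in=⊤ → ⊤ (no change)
  #13 pop 4: in=⊤ → ⊤ (no change)

Fixpoint:
  val[0] = ⊤
  val[1] = ⊤
  val[2] = ⊤
  val[3] = ⊤
  val[4] = ⊤
  val[5] = ⊤
  val[6] = ⊤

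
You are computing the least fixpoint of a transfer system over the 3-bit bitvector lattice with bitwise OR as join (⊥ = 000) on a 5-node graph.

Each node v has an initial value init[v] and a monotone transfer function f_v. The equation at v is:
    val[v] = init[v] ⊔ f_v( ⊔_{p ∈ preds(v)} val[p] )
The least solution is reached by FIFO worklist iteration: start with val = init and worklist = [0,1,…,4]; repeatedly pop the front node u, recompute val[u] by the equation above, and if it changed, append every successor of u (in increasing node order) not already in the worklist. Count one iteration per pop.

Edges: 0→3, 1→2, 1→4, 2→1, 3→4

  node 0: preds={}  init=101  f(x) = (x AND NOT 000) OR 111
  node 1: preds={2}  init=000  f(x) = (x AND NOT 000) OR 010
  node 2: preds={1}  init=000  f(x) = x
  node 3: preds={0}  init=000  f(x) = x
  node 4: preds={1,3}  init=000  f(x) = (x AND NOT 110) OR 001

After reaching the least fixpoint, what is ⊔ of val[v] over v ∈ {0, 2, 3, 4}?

111

Iteration log — 6 steps:
  step 1. node 0  ⊔preds=000  new=111  old=101  +wl: 
  step 2. node 1  ⊔preds=000  new=010  old=000  +wl: 
  step 3. node 2  ⊔preds=010  new=010  old=000  +wl: 1
  step 4. node 3  ⊔preds=111  new=111  old=000  +wl: 
  step 5. node 4  ⊔preds=111  new=001  old=000  +wl: 
  step 6. node 1  ⊔preds=010  new=010  stable

Least fixpoint reached:
  node 0: 111
  node 1: 010
  node 2: 010
  node 3: 111
  node 4: 001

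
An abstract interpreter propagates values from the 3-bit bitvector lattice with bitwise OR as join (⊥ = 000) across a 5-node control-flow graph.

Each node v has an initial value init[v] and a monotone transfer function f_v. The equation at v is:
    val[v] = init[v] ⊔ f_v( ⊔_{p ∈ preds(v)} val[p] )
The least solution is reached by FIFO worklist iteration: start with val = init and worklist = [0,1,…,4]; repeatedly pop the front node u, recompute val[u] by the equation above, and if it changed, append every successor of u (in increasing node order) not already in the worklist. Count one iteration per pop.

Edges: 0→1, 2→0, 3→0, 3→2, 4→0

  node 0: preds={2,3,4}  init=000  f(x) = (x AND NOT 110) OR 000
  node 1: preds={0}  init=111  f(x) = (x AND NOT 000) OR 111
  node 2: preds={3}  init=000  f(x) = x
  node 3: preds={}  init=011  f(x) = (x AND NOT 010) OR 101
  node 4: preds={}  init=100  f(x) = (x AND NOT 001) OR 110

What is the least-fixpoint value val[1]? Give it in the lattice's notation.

Trace (8 dequeues):
  [1] u=0 | in 111 | out 001 | prev 000 | push {}
  [2] u=1 | in 001 | out 111 | ==
  [3] u=2 | in 011 | out 011 | prev 000 | push {0}
  [4] u=3 | in 000 | out 111 | prev 011 | push {2}
  [5] u=4 | in 000 | out 110 | prev 100 | push {}
  [6] u=0 | in 111 | out 001 | ==
  [7] u=2 | in 111 | out 111 | prev 011 | push {0}
  [8] u=0 | in 111 | out 001 | ==

Converged values:
  [0] 001
  [1] 111
  [2] 111
  [3] 111
  [4] 110

111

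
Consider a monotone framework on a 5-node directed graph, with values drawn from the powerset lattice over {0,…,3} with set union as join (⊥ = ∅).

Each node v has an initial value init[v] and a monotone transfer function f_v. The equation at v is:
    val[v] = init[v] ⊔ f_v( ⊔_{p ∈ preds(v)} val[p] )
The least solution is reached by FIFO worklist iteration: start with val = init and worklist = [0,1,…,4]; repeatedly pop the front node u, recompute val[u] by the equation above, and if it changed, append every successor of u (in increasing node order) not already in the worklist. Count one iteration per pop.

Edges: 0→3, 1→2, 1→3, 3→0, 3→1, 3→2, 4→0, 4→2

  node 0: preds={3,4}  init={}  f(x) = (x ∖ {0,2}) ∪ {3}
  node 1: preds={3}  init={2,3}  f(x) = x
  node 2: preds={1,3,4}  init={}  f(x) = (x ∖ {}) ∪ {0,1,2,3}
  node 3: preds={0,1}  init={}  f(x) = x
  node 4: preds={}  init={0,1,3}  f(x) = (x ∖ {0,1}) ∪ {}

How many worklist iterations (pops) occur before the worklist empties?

Iteration log — 9 steps:
  step 1. node 0  ⊔preds={0,1,3}  new={1,3}  old={}  +wl: 
  step 2. node 1  ⊔preds={}  new={2,3}  stable
  step 3. node 2  ⊔preds={0,1,2,3}  new={0,1,2,3}  old={}  +wl: 
  step 4. node 3  ⊔preds={1,2,3}  new={1,2,3}  old={}  +wl: 0,1,2
  step 5. node 4  ⊔preds={}  new={0,1,3}  stable
  step 6. node 0  ⊔preds={0,1,2,3}  new={1,3}  stable
  step 7. node 1  ⊔preds={1,2,3}  new={1,2,3}  old={2,3}  +wl: 3
  step 8. node 2  ⊔preds={0,1,2,3}  new={0,1,2,3}  stable
  step 9. node 3  ⊔preds={1,2,3}  new={1,2,3}  stable

Least fixpoint reached:
  node 0: {1,3}
  node 1: {1,2,3}
  node 2: {0,1,2,3}
  node 3: {1,2,3}
  node 4: {0,1,3}

9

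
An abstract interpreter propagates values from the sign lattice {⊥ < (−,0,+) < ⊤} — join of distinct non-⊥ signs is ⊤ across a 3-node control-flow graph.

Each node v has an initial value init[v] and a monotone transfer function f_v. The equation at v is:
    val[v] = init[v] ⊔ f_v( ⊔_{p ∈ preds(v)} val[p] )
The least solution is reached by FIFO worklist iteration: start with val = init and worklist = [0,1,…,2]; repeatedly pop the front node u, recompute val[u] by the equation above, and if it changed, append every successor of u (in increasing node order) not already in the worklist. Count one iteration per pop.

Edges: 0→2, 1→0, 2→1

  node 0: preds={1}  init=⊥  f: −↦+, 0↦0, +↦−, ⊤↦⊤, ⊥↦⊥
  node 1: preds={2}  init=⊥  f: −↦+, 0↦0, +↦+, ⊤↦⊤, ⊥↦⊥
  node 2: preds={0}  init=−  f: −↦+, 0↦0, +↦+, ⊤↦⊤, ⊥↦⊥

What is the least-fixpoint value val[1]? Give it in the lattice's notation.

Trace (8 dequeues):
  [1] u=0 | in ⊥ | out ⊥ | ==
  [2] u=1 | in − | out + | prev ⊥ | push {0}
  [3] u=2 | in ⊥ | out − | ==
  [4] u=0 | in + | out − | prev ⊥ | push {2}
  [5] u=2 | in − | out ⊤ | prev − | push {1}
  [6] u=1 | in ⊤ | out ⊤ | prev + | push {0}
  [7] u=0 | in ⊤ | out ⊤ | prev − | push {2}
  [8] u=2 | in ⊤ | out ⊤ | ==

Converged values:
  [0] ⊤
  [1] ⊤
  [2] ⊤

⊤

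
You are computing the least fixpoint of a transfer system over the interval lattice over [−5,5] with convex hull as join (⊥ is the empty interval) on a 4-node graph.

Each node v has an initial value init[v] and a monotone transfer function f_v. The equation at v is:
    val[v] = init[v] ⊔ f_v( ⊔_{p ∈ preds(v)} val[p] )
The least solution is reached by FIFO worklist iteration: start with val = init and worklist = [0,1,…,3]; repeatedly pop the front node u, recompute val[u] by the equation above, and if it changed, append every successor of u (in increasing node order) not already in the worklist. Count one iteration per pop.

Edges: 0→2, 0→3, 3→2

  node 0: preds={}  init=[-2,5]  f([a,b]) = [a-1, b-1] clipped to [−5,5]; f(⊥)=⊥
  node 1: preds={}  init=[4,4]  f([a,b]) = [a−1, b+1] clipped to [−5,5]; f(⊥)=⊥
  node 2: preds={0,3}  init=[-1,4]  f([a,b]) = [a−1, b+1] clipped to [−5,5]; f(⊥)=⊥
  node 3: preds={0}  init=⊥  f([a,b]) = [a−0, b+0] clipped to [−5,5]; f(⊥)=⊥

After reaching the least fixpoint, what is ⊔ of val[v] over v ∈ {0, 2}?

[-3,5]

Trace (5 dequeues):
  [1] u=0 | in ⊥ | out [-2,5] | ==
  [2] u=1 | in ⊥ | out [4,4] | ==
  [3] u=2 | in [-2,5] | out [-3,5] | prev [-1,4] | push {}
  [4] u=3 | in [-2,5] | out [-2,5] | prev ⊥ | push {2}
  [5] u=2 | in [-2,5] | out [-3,5] | ==

Converged values:
  [0] [-2,5]
  [1] [4,4]
  [2] [-3,5]
  [3] [-2,5]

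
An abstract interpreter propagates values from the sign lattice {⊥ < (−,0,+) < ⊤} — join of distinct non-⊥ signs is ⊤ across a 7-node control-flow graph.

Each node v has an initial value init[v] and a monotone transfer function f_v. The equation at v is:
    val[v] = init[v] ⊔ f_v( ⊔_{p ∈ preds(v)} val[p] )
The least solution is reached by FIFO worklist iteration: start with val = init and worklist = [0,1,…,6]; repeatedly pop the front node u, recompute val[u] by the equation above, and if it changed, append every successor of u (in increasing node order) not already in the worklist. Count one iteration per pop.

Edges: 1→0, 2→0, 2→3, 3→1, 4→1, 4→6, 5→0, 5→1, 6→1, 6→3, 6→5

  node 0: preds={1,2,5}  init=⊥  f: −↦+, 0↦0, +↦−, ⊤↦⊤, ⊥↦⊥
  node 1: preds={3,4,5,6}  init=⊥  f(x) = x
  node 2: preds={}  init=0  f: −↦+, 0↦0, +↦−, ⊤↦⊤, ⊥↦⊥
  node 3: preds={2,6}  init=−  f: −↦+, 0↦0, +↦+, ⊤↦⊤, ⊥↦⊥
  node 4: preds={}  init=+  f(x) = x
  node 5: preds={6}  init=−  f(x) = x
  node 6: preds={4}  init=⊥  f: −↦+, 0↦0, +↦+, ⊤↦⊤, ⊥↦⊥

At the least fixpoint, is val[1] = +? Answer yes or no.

Trace (13 dequeues):
  [1] u=0 | in ⊤ | out ⊤ | prev ⊥ | push {}
  [2] u=1 | in ⊤ | out ⊤ | prev ⊥ | push {0}
  [3] u=2 | in ⊥ | out 0 | ==
  [4] u=3 | in 0 | out ⊤ | prev − | push {1}
  [5] u=4 | in ⊥ | out + | ==
  [6] u=5 | in ⊥ | out − | ==
  [7] u=6 | in + | out + | prev ⊥ | push {3,5}
  [8] u=0 | in ⊤ | out ⊤ | ==
  [9] u=1 | in ⊤ | out ⊤ | ==
  [10] u=3 | in ⊤ | out ⊤ | ==
  [11] u=5 | in + | out ⊤ | prev − | push {0,1}
  [12] u=0 | in ⊤ | out ⊤ | ==
  [13] u=1 | in ⊤ | out ⊤ | ==

Converged values:
  [0] ⊤
  [1] ⊤
  [2] 0
  [3] ⊤
  [4] +
  [5] ⊤
  [6] +

no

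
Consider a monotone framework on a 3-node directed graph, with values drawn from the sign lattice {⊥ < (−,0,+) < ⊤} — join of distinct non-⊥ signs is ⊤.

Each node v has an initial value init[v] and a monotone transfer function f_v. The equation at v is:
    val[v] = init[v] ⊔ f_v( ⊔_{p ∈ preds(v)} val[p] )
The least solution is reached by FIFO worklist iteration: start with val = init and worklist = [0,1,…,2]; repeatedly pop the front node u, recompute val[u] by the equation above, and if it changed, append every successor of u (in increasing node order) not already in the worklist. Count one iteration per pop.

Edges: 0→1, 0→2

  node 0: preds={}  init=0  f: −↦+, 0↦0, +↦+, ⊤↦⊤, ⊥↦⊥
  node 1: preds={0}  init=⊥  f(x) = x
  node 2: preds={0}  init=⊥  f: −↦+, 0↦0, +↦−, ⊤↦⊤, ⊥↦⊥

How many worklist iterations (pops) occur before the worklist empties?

3

Trace (3 dequeues):
  [1] u=0 | in ⊥ | out 0 | ==
  [2] u=1 | in 0 | out 0 | prev ⊥ | push {}
  [3] u=2 | in 0 | out 0 | prev ⊥ | push {}

Converged values:
  [0] 0
  [1] 0
  [2] 0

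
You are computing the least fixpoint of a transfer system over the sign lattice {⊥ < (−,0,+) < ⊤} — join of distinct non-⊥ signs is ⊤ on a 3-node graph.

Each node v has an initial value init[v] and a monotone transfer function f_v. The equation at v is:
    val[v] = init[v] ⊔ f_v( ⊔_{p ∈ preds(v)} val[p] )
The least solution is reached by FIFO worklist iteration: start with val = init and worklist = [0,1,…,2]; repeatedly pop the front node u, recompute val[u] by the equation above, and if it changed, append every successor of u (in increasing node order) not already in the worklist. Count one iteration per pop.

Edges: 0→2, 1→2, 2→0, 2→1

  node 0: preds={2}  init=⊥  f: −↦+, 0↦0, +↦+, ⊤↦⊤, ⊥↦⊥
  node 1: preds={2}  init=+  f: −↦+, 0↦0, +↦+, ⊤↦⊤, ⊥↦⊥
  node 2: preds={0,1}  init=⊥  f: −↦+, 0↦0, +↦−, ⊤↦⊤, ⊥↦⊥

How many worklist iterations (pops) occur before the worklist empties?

Iteration log — 6 steps:
  step 1. node 0  ⊔preds=⊥  new=⊥  stable
  step 2. node 1  ⊔preds=⊥  new=+  stable
  step 3. node 2  ⊔preds=+  new=−  old=⊥  +wl: 0,1
  step 4. node 0  ⊔preds=−  new=+  old=⊥  +wl: 2
  step 5. node 1  ⊔preds=−  new=+  stable
  step 6. node 2  ⊔preds=+  new=−  stable

Least fixpoint reached:
  node 0: +
  node 1: +
  node 2: −

6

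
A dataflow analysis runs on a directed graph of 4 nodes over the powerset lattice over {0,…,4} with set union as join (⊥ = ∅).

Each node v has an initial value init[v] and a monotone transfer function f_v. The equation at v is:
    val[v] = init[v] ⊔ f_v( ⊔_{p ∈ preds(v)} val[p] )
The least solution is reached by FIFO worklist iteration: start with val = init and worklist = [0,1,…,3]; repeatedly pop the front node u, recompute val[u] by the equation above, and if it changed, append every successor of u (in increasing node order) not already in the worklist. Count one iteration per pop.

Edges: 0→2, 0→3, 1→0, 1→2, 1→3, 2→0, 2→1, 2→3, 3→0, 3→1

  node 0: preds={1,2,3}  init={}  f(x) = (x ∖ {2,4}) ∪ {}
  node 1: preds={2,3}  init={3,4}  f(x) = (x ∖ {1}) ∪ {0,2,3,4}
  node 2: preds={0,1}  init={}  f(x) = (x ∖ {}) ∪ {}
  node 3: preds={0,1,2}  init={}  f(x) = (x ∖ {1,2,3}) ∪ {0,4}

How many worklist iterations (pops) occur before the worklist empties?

Trace (8 dequeues):
  [1] u=0 | in {3,4} | out {3} | prev {} | push {}
  [2] u=1 | in {} | out {0,2,3,4} | prev {3,4} | push {0}
  [3] u=2 | in {0,2,3,4} | out {0,2,3,4} | prev {} | push {1}
  [4] u=3 | in {0,2,3,4} | out {0,4} | prev {} | push {}
  [5] u=0 | in {0,2,3,4} | out {0,3} | prev {3} | push {2,3}
  [6] u=1 | in {0,2,3,4} | out {0,2,3,4} | ==
  [7] u=2 | in {0,2,3,4} | out {0,2,3,4} | ==
  [8] u=3 | in {0,2,3,4} | out {0,4} | ==

Converged values:
  [0] {0,3}
  [1] {0,2,3,4}
  [2] {0,2,3,4}
  [3] {0,4}

8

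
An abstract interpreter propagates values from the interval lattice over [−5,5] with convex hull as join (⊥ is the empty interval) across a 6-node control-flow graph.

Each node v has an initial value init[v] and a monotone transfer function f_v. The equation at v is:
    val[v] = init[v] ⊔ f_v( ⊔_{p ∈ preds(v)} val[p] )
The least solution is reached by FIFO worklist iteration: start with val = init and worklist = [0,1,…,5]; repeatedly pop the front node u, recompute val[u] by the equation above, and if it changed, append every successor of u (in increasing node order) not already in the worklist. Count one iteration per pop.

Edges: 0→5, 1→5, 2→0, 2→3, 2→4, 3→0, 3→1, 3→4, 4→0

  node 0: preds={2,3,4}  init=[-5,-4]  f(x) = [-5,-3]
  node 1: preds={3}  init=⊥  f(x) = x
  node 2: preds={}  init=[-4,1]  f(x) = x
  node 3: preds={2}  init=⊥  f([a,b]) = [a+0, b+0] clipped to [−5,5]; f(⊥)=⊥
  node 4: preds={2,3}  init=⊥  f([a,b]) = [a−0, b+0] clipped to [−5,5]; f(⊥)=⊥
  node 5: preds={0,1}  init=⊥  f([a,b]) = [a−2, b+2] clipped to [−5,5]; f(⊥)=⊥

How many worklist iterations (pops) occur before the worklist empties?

9

Trace (9 dequeues):
  [1] u=0 | in [-4,1] | out [-5,-3] | prev [-5,-4] | push {}
  [2] u=1 | in ⊥ | out ⊥ | ==
  [3] u=2 | in ⊥ | out [-4,1] | ==
  [4] u=3 | in [-4,1] | out [-4,1] | prev ⊥ | push {0,1}
  [5] u=4 | in [-4,1] | out [-4,1] | prev ⊥ | push {}
  [6] u=5 | in [-5,-3] | out [-5,-1] | prev ⊥ | push {}
  [7] u=0 | in [-4,1] | out [-5,-3] | ==
  [8] u=1 | in [-4,1] | out [-4,1] | prev ⊥ | push {5}
  [9] u=5 | in [-5,1] | out [-5,3] | prev [-5,-1] | push {}

Converged values:
  [0] [-5,-3]
  [1] [-4,1]
  [2] [-4,1]
  [3] [-4,1]
  [4] [-4,1]
  [5] [-5,3]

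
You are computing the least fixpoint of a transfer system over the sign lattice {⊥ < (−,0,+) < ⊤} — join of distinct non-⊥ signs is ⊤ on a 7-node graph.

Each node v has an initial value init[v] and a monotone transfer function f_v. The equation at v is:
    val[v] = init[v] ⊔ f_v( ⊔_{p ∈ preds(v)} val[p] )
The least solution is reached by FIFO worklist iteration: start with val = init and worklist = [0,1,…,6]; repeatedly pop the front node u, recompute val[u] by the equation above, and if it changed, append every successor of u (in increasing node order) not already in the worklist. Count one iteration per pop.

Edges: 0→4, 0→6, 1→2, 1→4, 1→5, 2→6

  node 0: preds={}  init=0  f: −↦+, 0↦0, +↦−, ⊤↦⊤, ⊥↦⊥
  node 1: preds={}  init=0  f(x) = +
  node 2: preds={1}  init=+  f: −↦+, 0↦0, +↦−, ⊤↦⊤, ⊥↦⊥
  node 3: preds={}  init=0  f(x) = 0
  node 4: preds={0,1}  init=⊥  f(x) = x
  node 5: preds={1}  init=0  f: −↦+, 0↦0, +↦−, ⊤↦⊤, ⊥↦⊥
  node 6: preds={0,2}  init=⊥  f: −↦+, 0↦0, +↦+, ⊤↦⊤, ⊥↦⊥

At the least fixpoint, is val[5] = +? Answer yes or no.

Trace (7 dequeues):
  [1] u=0 | in ⊥ | out 0 | ==
  [2] u=1 | in ⊥ | out ⊤ | prev 0 | push {}
  [3] u=2 | in ⊤ | out ⊤ | prev + | push {}
  [4] u=3 | in ⊥ | out 0 | ==
  [5] u=4 | in ⊤ | out ⊤ | prev ⊥ | push {}
  [6] u=5 | in ⊤ | out ⊤ | prev 0 | push {}
  [7] u=6 | in ⊤ | out ⊤ | prev ⊥ | push {}

Converged values:
  [0] 0
  [1] ⊤
  [2] ⊤
  [3] 0
  [4] ⊤
  [5] ⊤
  [6] ⊤

no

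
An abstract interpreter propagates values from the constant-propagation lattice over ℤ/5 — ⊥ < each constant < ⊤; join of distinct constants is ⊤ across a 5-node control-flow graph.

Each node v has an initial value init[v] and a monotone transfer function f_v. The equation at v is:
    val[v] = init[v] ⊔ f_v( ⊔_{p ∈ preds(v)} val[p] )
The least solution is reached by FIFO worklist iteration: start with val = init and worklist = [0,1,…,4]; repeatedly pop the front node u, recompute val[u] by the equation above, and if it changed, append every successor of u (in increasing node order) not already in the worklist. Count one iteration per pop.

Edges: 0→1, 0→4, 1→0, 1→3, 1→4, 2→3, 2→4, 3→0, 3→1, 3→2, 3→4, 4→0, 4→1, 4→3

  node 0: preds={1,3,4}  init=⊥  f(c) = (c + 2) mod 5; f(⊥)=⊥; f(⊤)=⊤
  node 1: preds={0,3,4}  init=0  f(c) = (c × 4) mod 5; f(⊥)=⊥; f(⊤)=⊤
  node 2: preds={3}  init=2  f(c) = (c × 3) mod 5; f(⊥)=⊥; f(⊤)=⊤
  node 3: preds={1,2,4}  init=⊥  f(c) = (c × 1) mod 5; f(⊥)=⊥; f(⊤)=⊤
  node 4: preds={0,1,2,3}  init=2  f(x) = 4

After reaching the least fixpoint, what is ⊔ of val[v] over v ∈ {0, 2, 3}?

Worklist (10 pops):
  #1 pop 0: in=⊤ → ⊤ (was ⊥); enqueue []
  #2 pop 1: in=⊤ → ⊤ (was 0); enqueue [0]
  #3 pop 2: in=⊥ → 2 (no change)
  #4 pop 3: in=⊤ → ⊤ (was ⊥); enqueue [1,2]
  #5 pop 4: in=⊤ → ⊤ (was 2); enqueue [3]
  #6 pop 0: in=⊤ → ⊤ (no change)
  #7 pop 1: in=⊤ → ⊤ (no change)
  #8 pop 2: in=⊤ → ⊤ (was 2); enqueue [4]
  #9 pop 3: in=⊤ → ⊤ (no change)
  #10 pop 4: in=⊤ → ⊤ (no change)

Fixpoint:
  val[0] = ⊤
  val[1] = ⊤
  val[2] = ⊤
  val[3] = ⊤
  val[4] = ⊤

⊤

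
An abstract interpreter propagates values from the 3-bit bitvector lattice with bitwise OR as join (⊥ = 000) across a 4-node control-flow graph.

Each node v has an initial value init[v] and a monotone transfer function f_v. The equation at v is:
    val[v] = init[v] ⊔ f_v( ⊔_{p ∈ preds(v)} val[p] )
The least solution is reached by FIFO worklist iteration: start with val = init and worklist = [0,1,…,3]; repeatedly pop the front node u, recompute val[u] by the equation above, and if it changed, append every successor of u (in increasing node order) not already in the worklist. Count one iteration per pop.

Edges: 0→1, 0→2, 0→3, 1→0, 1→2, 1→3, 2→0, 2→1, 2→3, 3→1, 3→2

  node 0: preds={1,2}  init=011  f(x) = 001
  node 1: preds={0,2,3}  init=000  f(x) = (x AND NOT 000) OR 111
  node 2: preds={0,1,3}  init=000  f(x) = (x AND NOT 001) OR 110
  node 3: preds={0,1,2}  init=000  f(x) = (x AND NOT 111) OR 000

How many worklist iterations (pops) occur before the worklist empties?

6

Trace (6 dequeues):
  [1] u=0 | in 000 | out 011 | ==
  [2] u=1 | in 011 | out 111 | prev 000 | push {0}
  [3] u=2 | in 111 | out 110 | prev 000 | push {1}
  [4] u=3 | in 111 | out 000 | ==
  [5] u=0 | in 111 | out 011 | ==
  [6] u=1 | in 111 | out 111 | ==

Converged values:
  [0] 011
  [1] 111
  [2] 110
  [3] 000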